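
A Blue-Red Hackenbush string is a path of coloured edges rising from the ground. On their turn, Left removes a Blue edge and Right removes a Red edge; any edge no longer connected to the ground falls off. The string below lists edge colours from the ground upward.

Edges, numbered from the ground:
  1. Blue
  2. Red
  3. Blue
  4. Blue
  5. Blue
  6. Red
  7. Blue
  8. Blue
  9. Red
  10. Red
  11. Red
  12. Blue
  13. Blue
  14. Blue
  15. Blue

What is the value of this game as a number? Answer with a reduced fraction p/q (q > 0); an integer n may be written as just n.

15135/16384

Recurse on prefixes of the 15-edge string Blue Red Blue Blue Blue Red Blue Blue Red Red Red Blue Blue Blue Blue:
val_1 [B]  L=[0]  R=[none]  gives 1
val_2 [BR]  L=[0]  R=[1]  gives 1/2
val_3 [BRB]  L=[0, 1/2]  R=[1]  gives 3/4
val_4 [BRBB]  L=[0, 1/2, 3/4]  R=[1]  gives 7/8
val_5 [BRBBB]  L=[0, 1/2, 3/4, 7/8]  R=[1]  gives 15/16
val_6 [BRBBBR]  L=[0, 1/2, 3/4, 7/8]  R=[15/16, 1]  gives 29/32
val_7 [BRBBBRB]  L=[0, 1/2, 3/4, 7/8, 29/32]  R=[15/16, 1]  gives 59/64
val_8 [BRBBBRBB]  L=[0, 1/2, 3/4, 7/8, 29/32, 59/64]  R=[15/16, 1]  gives 119/128
val_9 [BRBBBRBBR]  L=[0, 1/2, 3/4, 7/8, 29/32, 59/64]  R=[119/128, 15/16, 1]  gives 237/256
val_10 [BRBBBRBBRR]  L=[0, 1/2, 3/4, 7/8, 29/32, 59/64]  R=[237/256, 119/128, 15/16, 1]  gives 473/512
val_11 [BRBBBRBBRRR]  L=[0, 1/2, 3/4, 7/8, 29/32, 59/64]  R=[473/512, 237/256, 119/128, 15/16, 1]  gives 945/1024
val_12 [BRBBBRBBRRRB]  L=[0, 1/2, 3/4, 7/8, 29/32, 59/64, 945/1024]  R=[473/512, 237/256, 119/128, 15/16, 1]  gives 1891/2048
val_13 [BRBBBRBBRRRBB]  L=[0, 1/2, 3/4, 7/8, 29/32, 59/64, 945/1024, 1891/2048]  R=[473/512, 237/256, 119/128, 15/16, 1]  gives 3783/4096
val_14 [BRBBBRBBRRRBBB]  L=[0, 1/2, 3/4, 7/8, 29/32, 59/64, 945/1024, 1891/2048, 3783/4096]  R=[473/512, 237/256, 119/128, 15/16, 1]  gives 7567/8192
val_15 [BRBBBRBBRRRBBBB]  L=[0, 1/2, 3/4, 7/8, 29/32, 59/64, 945/1024, 1891/2048, 3783/4096, 7567/8192]  R=[473/512, 237/256, 119/128, 15/16, 1]  gives 15135/16384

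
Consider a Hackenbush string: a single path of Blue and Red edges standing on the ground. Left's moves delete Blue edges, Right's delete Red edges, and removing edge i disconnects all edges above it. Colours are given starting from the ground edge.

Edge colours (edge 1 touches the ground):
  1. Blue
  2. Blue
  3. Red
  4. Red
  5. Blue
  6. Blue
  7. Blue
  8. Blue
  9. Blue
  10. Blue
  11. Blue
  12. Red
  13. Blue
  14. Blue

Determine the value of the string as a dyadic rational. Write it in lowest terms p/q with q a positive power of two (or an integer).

B: Left { 0 }, Right { · } => simplest 1
BB: Left { 0 1 }, Right { · } => simplest 2
BBR: Left { 0 1 }, Right { 2 } => simplest 3/2
BBRR: Left { 0 1 }, Right { 3/2 2 } => simplest 5/4
BBRRB: Left { 0 1 5/4 }, Right { 3/2 2 } => simplest 11/8
BBRRBB: Left { 0 1 5/4 11/8 }, Right { 3/2 2 } => simplest 23/16
BBRRBBB: Left { 0 1 5/4 11/8 23/16 }, Right { 3/2 2 } => simplest 47/32
BBRRBBBB: Left { 0 1 5/4 11/8 23/16 47/32 }, Right { 3/2 2 } => simplest 95/64
BBRRBBBBB: Left { 0 1 5/4 11/8 23/16 47/32 95/64 }, Right { 3/2 2 } => simplest 191/128
BBRRBBBBBB: Left { 0 1 5/4 11/8 23/16 47/32 95/64 191/128 }, Right { 3/2 2 } => simplest 383/256
BBRRBBBBBBB: Left { 0 1 5/4 11/8 23/16 47/32 95/64 191/128 383/256 }, Right { 3/2 2 } => simplest 767/512
BBRRBBBBBBBR: Left { 0 1 5/4 11/8 23/16 47/32 95/64 191/128 383/256 }, Right { 767/512 3/2 2 } => simplest 1533/1024
BBRRBBBBBBBRB: Left { 0 1 5/4 11/8 23/16 47/32 95/64 191/128 383/256 1533/1024 }, Right { 767/512 3/2 2 } => simplest 3067/2048
BBRRBBBBBBBRBB: Left { 0 1 5/4 11/8 23/16 47/32 95/64 191/128 383/256 1533/1024 3067/2048 }, Right { 767/512 3/2 2 } => simplest 6135/4096

6135/4096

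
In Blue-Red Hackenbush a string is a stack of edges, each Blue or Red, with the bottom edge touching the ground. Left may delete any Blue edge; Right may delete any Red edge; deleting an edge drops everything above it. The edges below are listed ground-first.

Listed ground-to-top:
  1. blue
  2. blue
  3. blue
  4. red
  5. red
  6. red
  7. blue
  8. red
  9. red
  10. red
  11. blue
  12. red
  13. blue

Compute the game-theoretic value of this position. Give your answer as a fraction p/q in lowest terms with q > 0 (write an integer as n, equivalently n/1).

Build val(s[:k]) for k = 1..13, string s = blue blue blue red red red blue red red red blue red blue.
b: Left { 0 }, Right {  } -> simplest 1
bb: Left { 0,1 }, Right {  } -> simplest 2
bbb: Left { 0,1,2 }, Right {  } -> simplest 3
bbbr: Left { 0,1,2 }, Right { 3 } -> simplest 5/2
bbbrr: Left { 0,1,2 }, Right { 5/2,3 } -> simplest 9/4
bbbrrr: Left { 0,1,2 }, Right { 9/4,5/2,3 } -> simplest 17/8
bbbrrrb: Left { 0,1,2,17/8 }, Right { 9/4,5/2,3 } -> simplest 35/16
bbbrrrbr: Left { 0,1,2,17/8 }, Right { 35/16,9/4,5/2,3 } -> simplest 69/32
bbbrrrbrr: Left { 0,1,2,17/8 }, Right { 69/32,35/16,9/4,5/2,3 } -> simplest 137/64
bbbrrrbrrr: Left { 0,1,2,17/8 }, Right { 137/64,69/32,35/16,9/4,5/2,3 } -> simplest 273/128
bbbrrrbrrrb: Left { 0,1,2,17/8,273/128 }, Right { 137/64,69/32,35/16,9/4,5/2,3 } -> simplest 547/256
bbbrrrbrrrbr: Left { 0,1,2,17/8,273/128 }, Right { 547/256,137/64,69/32,35/16,9/4,5/2,3 } -> simplest 1093/512
bbbrrrbrrrbrb: Left { 0,1,2,17/8,273/128,1093/512 }, Right { 547/256,137/64,69/32,35/16,9/4,5/2,3 } -> simplest 2187/1024

2187/1024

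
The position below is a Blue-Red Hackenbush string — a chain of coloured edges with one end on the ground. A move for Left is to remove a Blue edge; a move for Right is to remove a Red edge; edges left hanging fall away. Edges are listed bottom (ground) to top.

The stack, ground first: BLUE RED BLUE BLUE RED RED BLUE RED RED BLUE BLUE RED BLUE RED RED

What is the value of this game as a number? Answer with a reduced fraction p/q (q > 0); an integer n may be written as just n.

B: Left { 0 }, Right { ∅ } → simplest 1
BR: Left { 0 }, Right { 1 } → simplest 1/2
BRB: Left { 0 1/2 }, Right { 1 } → simplest 3/4
BRBB: Left { 0 1/2 3/4 }, Right { 1 } → simplest 7/8
BRBBR: Left { 0 1/2 3/4 }, Right { 7/8 1 } → simplest 13/16
BRBBRR: Left { 0 1/2 3/4 }, Right { 13/16 7/8 1 } → simplest 25/32
BRBBRRB: Left { 0 1/2 3/4 25/32 }, Right { 13/16 7/8 1 } → simplest 51/64
BRBBRRBR: Left { 0 1/2 3/4 25/32 }, Right { 51/64 13/16 7/8 1 } → simplest 101/128
BRBBRRBRR: Left { 0 1/2 3/4 25/32 }, Right { 101/128 51/64 13/16 7/8 1 } → simplest 201/256
BRBBRRBRRB: Left { 0 1/2 3/4 25/32 201/256 }, Right { 101/128 51/64 13/16 7/8 1 } → simplest 403/512
BRBBRRBRRBB: Left { 0 1/2 3/4 25/32 201/256 403/512 }, Right { 101/128 51/64 13/16 7/8 1 } → simplest 807/1024
BRBBRRBRRBBR: Left { 0 1/2 3/4 25/32 201/256 403/512 }, Right { 807/1024 101/128 51/64 13/16 7/8 1 } → simplest 1613/2048
BRBBRRBRRBBRB: Left { 0 1/2 3/4 25/32 201/256 403/512 1613/2048 }, Right { 807/1024 101/128 51/64 13/16 7/8 1 } → simplest 3227/4096
BRBBRRBRRBBRBR: Left { 0 1/2 3/4 25/32 201/256 403/512 1613/2048 }, Right { 3227/4096 807/1024 101/128 51/64 13/16 7/8 1 } → simplest 6453/8192
BRBBRRBRRBBRBRR: Left { 0 1/2 3/4 25/32 201/256 403/512 1613/2048 }, Right { 6453/8192 3227/4096 807/1024 101/128 51/64 13/16 7/8 1 } → simplest 12905/16384

12905/16384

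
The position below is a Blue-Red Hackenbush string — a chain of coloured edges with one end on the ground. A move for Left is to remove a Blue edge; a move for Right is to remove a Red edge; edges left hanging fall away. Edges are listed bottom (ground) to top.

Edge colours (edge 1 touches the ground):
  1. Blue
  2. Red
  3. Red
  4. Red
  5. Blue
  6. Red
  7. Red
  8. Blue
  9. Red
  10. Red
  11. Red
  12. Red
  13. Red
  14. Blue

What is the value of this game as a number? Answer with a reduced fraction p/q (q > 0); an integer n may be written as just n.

Prefix values for Blue Red Red Red Blue Red Red Blue Red Red Red Red Red Blue via {L|R} + simplicity:
step 1: add Blue to get B; options L={ 0 } R={ ∅ } so 1
step 2: add Red to get BR; options L={ 0 } R={ 1 } so 1/2
step 3: add Red to get BRR; options L={ 0 } R={ 1/2,1 } so 1/4
step 4: add Red to get BRRR; options L={ 0 } R={ 1/4,1/2,1 } so 1/8
step 5: add Blue to get BRRRB; options L={ 0,1/8 } R={ 1/4,1/2,1 } so 3/16
step 6: add Red to get BRRRBR; options L={ 0,1/8 } R={ 3/16,1/4,1/2,1 } so 5/32
step 7: add Red to get BRRRBRR; options L={ 0,1/8 } R={ 5/32,3/16,1/4,1/2,1 } so 9/64
step 8: add Blue to get BRRRBRRB; options L={ 0,1/8,9/64 } R={ 5/32,3/16,1/4,1/2,1 } so 19/128
step 9: add Red to get BRRRBRRBR; options L={ 0,1/8,9/64 } R={ 19/128,5/32,3/16,1/4,1/2,1 } so 37/256
step 10: add Red to get BRRRBRRBRR; options L={ 0,1/8,9/64 } R={ 37/256,19/128,5/32,3/16,1/4,1/2,1 } so 73/512
step 11: add Red to get BRRRBRRBRRR; options L={ 0,1/8,9/64 } R={ 73/512,37/256,19/128,5/32,3/16,1/4,1/2,1 } so 145/1024
step 12: add Red to get BRRRBRRBRRRR; options L={ 0,1/8,9/64 } R={ 145/1024,73/512,37/256,19/128,5/32,3/16,1/4,1/2,1 } so 289/2048
step 13: add Red to get BRRRBRRBRRRRR; options L={ 0,1/8,9/64 } R={ 289/2048,145/1024,73/512,37/256,19/128,5/32,3/16,1/4,1/2,1 } so 577/4096
step 14: add Blue to get BRRRBRRBRRRRRB; options L={ 0,1/8,9/64,577/4096 } R={ 289/2048,145/1024,73/512,37/256,19/128,5/32,3/16,1/4,1/2,1 } so 1155/8192

1155/8192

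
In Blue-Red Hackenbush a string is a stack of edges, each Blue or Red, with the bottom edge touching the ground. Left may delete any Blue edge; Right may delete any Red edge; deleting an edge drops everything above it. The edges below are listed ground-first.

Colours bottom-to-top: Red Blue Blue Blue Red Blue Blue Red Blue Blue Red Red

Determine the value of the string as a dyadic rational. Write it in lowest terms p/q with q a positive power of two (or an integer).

-295/2048

R: Left { ∅ }, Right { 0 } ⇒ simplest -1
RB: Left { -1 }, Right { 0 } ⇒ simplest -1/2
RBB: Left { -1,-1/2 }, Right { 0 } ⇒ simplest -1/4
RBBB: Left { -1,-1/2,-1/4 }, Right { 0 } ⇒ simplest -1/8
RBBBR: Left { -1,-1/2,-1/4 }, Right { -1/8,0 } ⇒ simplest -3/16
RBBBRB: Left { -1,-1/2,-1/4,-3/16 }, Right { -1/8,0 } ⇒ simplest -5/32
RBBBRBB: Left { -1,-1/2,-1/4,-3/16,-5/32 }, Right { -1/8,0 } ⇒ simplest -9/64
RBBBRBBR: Left { -1,-1/2,-1/4,-3/16,-5/32 }, Right { -9/64,-1/8,0 } ⇒ simplest -19/128
RBBBRBBRB: Left { -1,-1/2,-1/4,-3/16,-5/32,-19/128 }, Right { -9/64,-1/8,0 } ⇒ simplest -37/256
RBBBRBBRBB: Left { -1,-1/2,-1/4,-3/16,-5/32,-19/128,-37/256 }, Right { -9/64,-1/8,0 } ⇒ simplest -73/512
RBBBRBBRBBR: Left { -1,-1/2,-1/4,-3/16,-5/32,-19/128,-37/256 }, Right { -73/512,-9/64,-1/8,0 } ⇒ simplest -147/1024
RBBBRBBRBBRR: Left { -1,-1/2,-1/4,-3/16,-5/32,-19/128,-37/256 }, Right { -147/1024,-73/512,-9/64,-1/8,0 } ⇒ simplest -295/2048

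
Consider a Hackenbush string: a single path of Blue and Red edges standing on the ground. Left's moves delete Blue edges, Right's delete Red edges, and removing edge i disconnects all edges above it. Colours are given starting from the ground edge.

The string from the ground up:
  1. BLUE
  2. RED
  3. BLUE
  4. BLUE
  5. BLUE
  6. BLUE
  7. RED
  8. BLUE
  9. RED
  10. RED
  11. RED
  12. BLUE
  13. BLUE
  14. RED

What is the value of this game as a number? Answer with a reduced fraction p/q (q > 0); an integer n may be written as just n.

7821/8192

1 of 14 · B · max L 0 · min R +∞ = 1
2 of 14 · BR · max L 0 · min R 1 = 1/2
3 of 14 · BRB · max L 1/2 · min R 1 = 3/4
4 of 14 · BRBB · max L 3/4 · min R 1 = 7/8
5 of 14 · BRBBB · max L 7/8 · min R 1 = 15/16
6 of 14 · BRBBBB · max L 15/16 · min R 1 = 31/32
7 of 14 · BRBBBBR · max L 15/16 · min R 31/32 = 61/64
8 of 14 · BRBBBBRB · max L 61/64 · min R 31/32 = 123/128
9 of 14 · BRBBBBRBR · max L 61/64 · min R 123/128 = 245/256
10 of 14 · BRBBBBRBRR · max L 61/64 · min R 245/256 = 489/512
11 of 14 · BRBBBBRBRRR · max L 61/64 · min R 489/512 = 977/1024
12 of 14 · BRBBBBRBRRRB · max L 977/1024 · min R 489/512 = 1955/2048
13 of 14 · BRBBBBRBRRRBB · max L 1955/2048 · min R 489/512 = 3911/4096
14 of 14 · BRBBBBRBRRRBBR · max L 1955/2048 · min R 3911/4096 = 7821/8192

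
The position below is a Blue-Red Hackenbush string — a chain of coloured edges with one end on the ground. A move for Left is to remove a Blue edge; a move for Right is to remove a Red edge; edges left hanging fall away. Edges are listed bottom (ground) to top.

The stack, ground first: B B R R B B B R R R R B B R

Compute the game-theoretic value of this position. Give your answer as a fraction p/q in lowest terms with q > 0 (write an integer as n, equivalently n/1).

5901/4096

Build val(s[:k]) for k = 1..14, string s = B B R R B B B R R R R B B R.
val_1 [B]  L=[0]  R=[]  => 1
val_2 [BB]  L=[0,1]  R=[]  => 2
val_3 [BBR]  L=[0,1]  R=[2]  => 3/2
val_4 [BBRR]  L=[0,1]  R=[3/2,2]  => 5/4
val_5 [BBRRB]  L=[0,1,5/4]  R=[3/2,2]  => 11/8
val_6 [BBRRBB]  L=[0,1,5/4,11/8]  R=[3/2,2]  => 23/16
val_7 [BBRRBBB]  L=[0,1,5/4,11/8,23/16]  R=[3/2,2]  => 47/32
val_8 [BBRRBBBR]  L=[0,1,5/4,11/8,23/16]  R=[47/32,3/2,2]  => 93/64
val_9 [BBRRBBBRR]  L=[0,1,5/4,11/8,23/16]  R=[93/64,47/32,3/2,2]  => 185/128
val_10 [BBRRBBBRRR]  L=[0,1,5/4,11/8,23/16]  R=[185/128,93/64,47/32,3/2,2]  => 369/256
val_11 [BBRRBBBRRRR]  L=[0,1,5/4,11/8,23/16]  R=[369/256,185/128,93/64,47/32,3/2,2]  => 737/512
val_12 [BBRRBBBRRRRB]  L=[0,1,5/4,11/8,23/16,737/512]  R=[369/256,185/128,93/64,47/32,3/2,2]  => 1475/1024
val_13 [BBRRBBBRRRRBB]  L=[0,1,5/4,11/8,23/16,737/512,1475/1024]  R=[369/256,185/128,93/64,47/32,3/2,2]  => 2951/2048
val_14 [BBRRBBBRRRRBBR]  L=[0,1,5/4,11/8,23/16,737/512,1475/1024]  R=[2951/2048,369/256,185/128,93/64,47/32,3/2,2]  => 5901/4096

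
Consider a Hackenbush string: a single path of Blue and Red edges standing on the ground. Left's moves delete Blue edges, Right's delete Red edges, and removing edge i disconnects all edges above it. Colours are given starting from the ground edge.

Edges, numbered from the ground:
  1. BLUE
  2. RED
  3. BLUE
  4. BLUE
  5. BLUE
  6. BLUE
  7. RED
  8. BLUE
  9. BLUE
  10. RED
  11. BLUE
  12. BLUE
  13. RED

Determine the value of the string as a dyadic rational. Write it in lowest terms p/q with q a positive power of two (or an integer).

3949/4096

g_1 [B]  L=[0]  R=[∅]  ⇒ 1
g_2 [BR]  L=[0]  R=[1]  ⇒ 1/2
g_3 [BRB]  L=[0 1/2]  R=[1]  ⇒ 3/4
g_4 [BRBB]  L=[0 1/2 3/4]  R=[1]  ⇒ 7/8
g_5 [BRBBB]  L=[0 1/2 3/4 7/8]  R=[1]  ⇒ 15/16
g_6 [BRBBBB]  L=[0 1/2 3/4 7/8 15/16]  R=[1]  ⇒ 31/32
g_7 [BRBBBBR]  L=[0 1/2 3/4 7/8 15/16]  R=[31/32 1]  ⇒ 61/64
g_8 [BRBBBBRB]  L=[0 1/2 3/4 7/8 15/16 61/64]  R=[31/32 1]  ⇒ 123/128
g_9 [BRBBBBRBB]  L=[0 1/2 3/4 7/8 15/16 61/64 123/128]  R=[31/32 1]  ⇒ 247/256
g_10 [BRBBBBRBBR]  L=[0 1/2 3/4 7/8 15/16 61/64 123/128]  R=[247/256 31/32 1]  ⇒ 493/512
g_11 [BRBBBBRBBRB]  L=[0 1/2 3/4 7/8 15/16 61/64 123/128 493/512]  R=[247/256 31/32 1]  ⇒ 987/1024
g_12 [BRBBBBRBBRBB]  L=[0 1/2 3/4 7/8 15/16 61/64 123/128 493/512 987/1024]  R=[247/256 31/32 1]  ⇒ 1975/2048
g_13 [BRBBBBRBBRBBR]  L=[0 1/2 3/4 7/8 15/16 61/64 123/128 493/512 987/1024]  R=[1975/2048 247/256 31/32 1]  ⇒ 3949/4096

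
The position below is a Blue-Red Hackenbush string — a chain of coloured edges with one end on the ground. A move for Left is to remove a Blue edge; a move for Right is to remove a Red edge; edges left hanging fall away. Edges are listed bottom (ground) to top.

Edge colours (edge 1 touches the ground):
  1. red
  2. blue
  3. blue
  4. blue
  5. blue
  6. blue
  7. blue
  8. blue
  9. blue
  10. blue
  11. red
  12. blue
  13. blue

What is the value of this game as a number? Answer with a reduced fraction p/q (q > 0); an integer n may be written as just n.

-9/4096

1 of 13 · r · max L −∞ · min R 0 = -1
2 of 13 · rb · max L -1 · min R 0 = -1/2
3 of 13 · rbb · max L -1/2 · min R 0 = -1/4
4 of 13 · rbbb · max L -1/4 · min R 0 = -1/8
5 of 13 · rbbbb · max L -1/8 · min R 0 = -1/16
6 of 13 · rbbbbb · max L -1/16 · min R 0 = -1/32
7 of 13 · rbbbbbb · max L -1/32 · min R 0 = -1/64
8 of 13 · rbbbbbbb · max L -1/64 · min R 0 = -1/128
9 of 13 · rbbbbbbbb · max L -1/128 · min R 0 = -1/256
10 of 13 · rbbbbbbbbb · max L -1/256 · min R 0 = -1/512
11 of 13 · rbbbbbbbbbr · max L -1/256 · min R -1/512 = -3/1024
12 of 13 · rbbbbbbbbbrb · max L -3/1024 · min R -1/512 = -5/2048
13 of 13 · rbbbbbbbbbrbb · max L -5/2048 · min R -1/512 = -9/4096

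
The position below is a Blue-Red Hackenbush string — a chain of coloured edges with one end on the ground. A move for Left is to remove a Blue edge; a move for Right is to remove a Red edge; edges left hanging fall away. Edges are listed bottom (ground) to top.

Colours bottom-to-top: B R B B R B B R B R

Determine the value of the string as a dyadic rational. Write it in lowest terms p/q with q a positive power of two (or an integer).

437/512

value_1 [B]  L=[0]  R=[∅]  — 1
value_2 [BR]  L=[0]  R=[1]  — 1/2
value_3 [BRB]  L=[0, 1/2]  R=[1]  — 3/4
value_4 [BRBB]  L=[0, 1/2, 3/4]  R=[1]  — 7/8
value_5 [BRBBR]  L=[0, 1/2, 3/4]  R=[7/8, 1]  — 13/16
value_6 [BRBBRB]  L=[0, 1/2, 3/4, 13/16]  R=[7/8, 1]  — 27/32
value_7 [BRBBRBB]  L=[0, 1/2, 3/4, 13/16, 27/32]  R=[7/8, 1]  — 55/64
value_8 [BRBBRBBR]  L=[0, 1/2, 3/4, 13/16, 27/32]  R=[55/64, 7/8, 1]  — 109/128
value_9 [BRBBRBBRB]  L=[0, 1/2, 3/4, 13/16, 27/32, 109/128]  R=[55/64, 7/8, 1]  — 219/256
value_10 [BRBBRBBRBR]  L=[0, 1/2, 3/4, 13/16, 27/32, 109/128]  R=[219/256, 55/64, 7/8, 1]  — 437/512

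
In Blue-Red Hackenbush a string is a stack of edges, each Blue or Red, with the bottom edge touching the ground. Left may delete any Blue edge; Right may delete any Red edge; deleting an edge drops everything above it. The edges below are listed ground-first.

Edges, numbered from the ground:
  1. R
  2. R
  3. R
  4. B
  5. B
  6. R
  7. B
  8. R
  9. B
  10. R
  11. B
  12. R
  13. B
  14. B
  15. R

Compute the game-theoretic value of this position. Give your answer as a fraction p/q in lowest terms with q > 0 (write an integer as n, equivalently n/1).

-9555/4096

Build G(s[:k]) for k = 1..15, string s = R R R B B R B R B R B R B B R.
G_1 [R]  L=[·]  R=[0]  → -1
G_2 [RR]  L=[·]  R=[-1; 0]  → -2
G_3 [RRR]  L=[·]  R=[-2; -1; 0]  → -3
G_4 [RRRB]  L=[-3]  R=[-2; -1; 0]  → -5/2
G_5 [RRRBB]  L=[-3; -5/2]  R=[-2; -1; 0]  → -9/4
G_6 [RRRBBR]  L=[-3; -5/2]  R=[-9/4; -2; -1; 0]  → -19/8
G_7 [RRRBBRB]  L=[-3; -5/2; -19/8]  R=[-9/4; -2; -1; 0]  → -37/16
G_8 [RRRBBRBR]  L=[-3; -5/2; -19/8]  R=[-37/16; -9/4; -2; -1; 0]  → -75/32
G_9 [RRRBBRBRB]  L=[-3; -5/2; -19/8; -75/32]  R=[-37/16; -9/4; -2; -1; 0]  → -149/64
G_10 [RRRBBRBRBR]  L=[-3; -5/2; -19/8; -75/32]  R=[-149/64; -37/16; -9/4; -2; -1; 0]  → -299/128
G_11 [RRRBBRBRBRB]  L=[-3; -5/2; -19/8; -75/32; -299/128]  R=[-149/64; -37/16; -9/4; -2; -1; 0]  → -597/256
G_12 [RRRBBRBRBRBR]  L=[-3; -5/2; -19/8; -75/32; -299/128]  R=[-597/256; -149/64; -37/16; -9/4; -2; -1; 0]  → -1195/512
G_13 [RRRBBRBRBRBRB]  L=[-3; -5/2; -19/8; -75/32; -299/128; -1195/512]  R=[-597/256; -149/64; -37/16; -9/4; -2; -1; 0]  → -2389/1024
G_14 [RRRBBRBRBRBRBB]  L=[-3; -5/2; -19/8; -75/32; -299/128; -1195/512; -2389/1024]  R=[-597/256; -149/64; -37/16; -9/4; -2; -1; 0]  → -4777/2048
G_15 [RRRBBRBRBRBRBBR]  L=[-3; -5/2; -19/8; -75/32; -299/128; -1195/512; -2389/1024]  R=[-4777/2048; -597/256; -149/64; -37/16; -9/4; -2; -1; 0]  → -9555/4096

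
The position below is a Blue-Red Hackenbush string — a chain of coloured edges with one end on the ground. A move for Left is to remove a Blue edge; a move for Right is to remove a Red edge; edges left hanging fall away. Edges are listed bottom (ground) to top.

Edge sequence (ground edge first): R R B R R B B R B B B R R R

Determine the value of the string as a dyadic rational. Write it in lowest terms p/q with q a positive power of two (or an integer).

-7311/4096

Recurse on prefixes of the 14-edge string R R B R R B B R B B B R R R:
step 1: add R to get R; options L={  } R={ 0 } gives -1
step 2: add R to get RR; options L={  } R={ -1; 0 } gives -2
step 3: add B to get RRB; options L={ -2 } R={ -1; 0 } gives -3/2
step 4: add R to get RRBR; options L={ -2 } R={ -3/2; -1; 0 } gives -7/4
step 5: add R to get RRBRR; options L={ -2 } R={ -7/4; -3/2; -1; 0 } gives -15/8
step 6: add B to get RRBRRB; options L={ -2; -15/8 } R={ -7/4; -3/2; -1; 0 } gives -29/16
step 7: add B to get RRBRRBB; options L={ -2; -15/8; -29/16 } R={ -7/4; -3/2; -1; 0 } gives -57/32
step 8: add R to get RRBRRBBR; options L={ -2; -15/8; -29/16 } R={ -57/32; -7/4; -3/2; -1; 0 } gives -115/64
step 9: add B to get RRBRRBBRB; options L={ -2; -15/8; -29/16; -115/64 } R={ -57/32; -7/4; -3/2; -1; 0 } gives -229/128
step 10: add B to get RRBRRBBRBB; options L={ -2; -15/8; -29/16; -115/64; -229/128 } R={ -57/32; -7/4; -3/2; -1; 0 } gives -457/256
step 11: add B to get RRBRRBBRBBB; options L={ -2; -15/8; -29/16; -115/64; -229/128; -457/256 } R={ -57/32; -7/4; -3/2; -1; 0 } gives -913/512
step 12: add R to get RRBRRBBRBBBR; options L={ -2; -15/8; -29/16; -115/64; -229/128; -457/256 } R={ -913/512; -57/32; -7/4; -3/2; -1; 0 } gives -1827/1024
step 13: add R to get RRBRRBBRBBBRR; options L={ -2; -15/8; -29/16; -115/64; -229/128; -457/256 } R={ -1827/1024; -913/512; -57/32; -7/4; -3/2; -1; 0 } gives -3655/2048
step 14: add R to get RRBRRBBRBBBRRR; options L={ -2; -15/8; -29/16; -115/64; -229/128; -457/256 } R={ -3655/2048; -1827/1024; -913/512; -57/32; -7/4; -3/2; -1; 0 } gives -7311/4096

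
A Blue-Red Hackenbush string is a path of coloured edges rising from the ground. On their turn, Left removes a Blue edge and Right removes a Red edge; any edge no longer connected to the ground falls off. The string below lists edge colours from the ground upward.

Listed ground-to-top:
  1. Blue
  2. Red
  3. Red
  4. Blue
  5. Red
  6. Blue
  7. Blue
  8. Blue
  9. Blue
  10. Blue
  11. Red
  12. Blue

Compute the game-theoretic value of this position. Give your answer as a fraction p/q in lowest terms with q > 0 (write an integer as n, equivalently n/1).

v(B) = { 0 | — } = 1
v(BR) = { 0 | 1 } = 1/2
v(BRR) = { 0 | 1/2 1 } = 1/4
v(BRRB) = { 0 1/4 | 1/2 1 } = 3/8
v(BRRBR) = { 0 1/4 | 3/8 1/2 1 } = 5/16
v(BRRBRB) = { 0 1/4 5/16 | 3/8 1/2 1 } = 11/32
v(BRRBRBB) = { 0 1/4 5/16 11/32 | 3/8 1/2 1 } = 23/64
v(BRRBRBBB) = { 0 1/4 5/16 11/32 23/64 | 3/8 1/2 1 } = 47/128
v(BRRBRBBBB) = { 0 1/4 5/16 11/32 23/64 47/128 | 3/8 1/2 1 } = 95/256
v(BRRBRBBBBB) = { 0 1/4 5/16 11/32 23/64 47/128 95/256 | 3/8 1/2 1 } = 191/512
v(BRRBRBBBBBR) = { 0 1/4 5/16 11/32 23/64 47/128 95/256 | 191/512 3/8 1/2 1 } = 381/1024
v(BRRBRBBBBBRB) = { 0 1/4 5/16 11/32 23/64 47/128 95/256 381/1024 | 191/512 3/8 1/2 1 } = 763/2048

763/2048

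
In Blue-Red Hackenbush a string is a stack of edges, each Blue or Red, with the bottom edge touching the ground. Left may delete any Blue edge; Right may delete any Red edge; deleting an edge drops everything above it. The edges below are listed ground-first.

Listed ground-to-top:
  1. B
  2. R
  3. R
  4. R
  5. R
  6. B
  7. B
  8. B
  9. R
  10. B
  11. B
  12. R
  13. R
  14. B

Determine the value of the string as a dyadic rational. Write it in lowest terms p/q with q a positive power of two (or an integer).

B: Left { 0 }, Right { ∅ } gives simplest 1
BR: Left { 0 }, Right { 1 } gives simplest 1/2
BRR: Left { 0 }, Right { 1/2,1 } gives simplest 1/4
BRRR: Left { 0 }, Right { 1/4,1/2,1 } gives simplest 1/8
BRRRR: Left { 0 }, Right { 1/8,1/4,1/2,1 } gives simplest 1/16
BRRRRB: Left { 0,1/16 }, Right { 1/8,1/4,1/2,1 } gives simplest 3/32
BRRRRBB: Left { 0,1/16,3/32 }, Right { 1/8,1/4,1/2,1 } gives simplest 7/64
BRRRRBBB: Left { 0,1/16,3/32,7/64 }, Right { 1/8,1/4,1/2,1 } gives simplest 15/128
BRRRRBBBR: Left { 0,1/16,3/32,7/64 }, Right { 15/128,1/8,1/4,1/2,1 } gives simplest 29/256
BRRRRBBBRB: Left { 0,1/16,3/32,7/64,29/256 }, Right { 15/128,1/8,1/4,1/2,1 } gives simplest 59/512
BRRRRBBBRBB: Left { 0,1/16,3/32,7/64,29/256,59/512 }, Right { 15/128,1/8,1/4,1/2,1 } gives simplest 119/1024
BRRRRBBBRBBR: Left { 0,1/16,3/32,7/64,29/256,59/512 }, Right { 119/1024,15/128,1/8,1/4,1/2,1 } gives simplest 237/2048
BRRRRBBBRBBRR: Left { 0,1/16,3/32,7/64,29/256,59/512 }, Right { 237/2048,119/1024,15/128,1/8,1/4,1/2,1 } gives simplest 473/4096
BRRRRBBBRBBRRB: Left { 0,1/16,3/32,7/64,29/256,59/512,473/4096 }, Right { 237/2048,119/1024,15/128,1/8,1/4,1/2,1 } gives simplest 947/8192

947/8192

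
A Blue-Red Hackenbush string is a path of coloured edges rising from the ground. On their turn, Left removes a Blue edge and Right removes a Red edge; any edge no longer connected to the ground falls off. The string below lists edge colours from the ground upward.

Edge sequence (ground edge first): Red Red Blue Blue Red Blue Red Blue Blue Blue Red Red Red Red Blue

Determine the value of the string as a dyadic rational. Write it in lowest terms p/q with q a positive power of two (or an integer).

-10813/8192

step 1: add Red to get R; options L={ (no moves) } R={ 0 } gives -1
step 2: add Red to get RR; options L={ (no moves) } R={ -1,0 } gives -2
step 3: add Blue to get RRB; options L={ -2 } R={ -1,0 } gives -3/2
step 4: add Blue to get RRBB; options L={ -2,-3/2 } R={ -1,0 } gives -5/4
step 5: add Red to get RRBBR; options L={ -2,-3/2 } R={ -5/4,-1,0 } gives -11/8
step 6: add Blue to get RRBBRB; options L={ -2,-3/2,-11/8 } R={ -5/4,-1,0 } gives -21/16
step 7: add Red to get RRBBRBR; options L={ -2,-3/2,-11/8 } R={ -21/16,-5/4,-1,0 } gives -43/32
step 8: add Blue to get RRBBRBRB; options L={ -2,-3/2,-11/8,-43/32 } R={ -21/16,-5/4,-1,0 } gives -85/64
step 9: add Blue to get RRBBRBRBB; options L={ -2,-3/2,-11/8,-43/32,-85/64 } R={ -21/16,-5/4,-1,0 } gives -169/128
step 10: add Blue to get RRBBRBRBBB; options L={ -2,-3/2,-11/8,-43/32,-85/64,-169/128 } R={ -21/16,-5/4,-1,0 } gives -337/256
step 11: add Red to get RRBBRBRBBBR; options L={ -2,-3/2,-11/8,-43/32,-85/64,-169/128 } R={ -337/256,-21/16,-5/4,-1,0 } gives -675/512
step 12: add Red to get RRBBRBRBBBRR; options L={ -2,-3/2,-11/8,-43/32,-85/64,-169/128 } R={ -675/512,-337/256,-21/16,-5/4,-1,0 } gives -1351/1024
step 13: add Red to get RRBBRBRBBBRRR; options L={ -2,-3/2,-11/8,-43/32,-85/64,-169/128 } R={ -1351/1024,-675/512,-337/256,-21/16,-5/4,-1,0 } gives -2703/2048
step 14: add Red to get RRBBRBRBBBRRRR; options L={ -2,-3/2,-11/8,-43/32,-85/64,-169/128 } R={ -2703/2048,-1351/1024,-675/512,-337/256,-21/16,-5/4,-1,0 } gives -5407/4096
step 15: add Blue to get RRBBRBRBBBRRRRB; options L={ -2,-3/2,-11/8,-43/32,-85/64,-169/128,-5407/4096 } R={ -2703/2048,-1351/1024,-675/512,-337/256,-21/16,-5/4,-1,0 } gives -10813/8192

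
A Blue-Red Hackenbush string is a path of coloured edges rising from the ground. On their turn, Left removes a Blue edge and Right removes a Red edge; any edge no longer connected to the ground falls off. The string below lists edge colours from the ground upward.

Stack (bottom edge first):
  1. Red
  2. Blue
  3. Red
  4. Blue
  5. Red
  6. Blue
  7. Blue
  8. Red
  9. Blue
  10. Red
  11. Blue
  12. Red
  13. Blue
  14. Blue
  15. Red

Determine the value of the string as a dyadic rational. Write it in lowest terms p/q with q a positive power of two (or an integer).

-10579/16384

v_1 [R]  L=[(no moves)]  R=[0]  → -1
v_2 [RB]  L=[-1]  R=[0]  → -1/2
v_3 [RBR]  L=[-1]  R=[-1/2,0]  → -3/4
v_4 [RBRB]  L=[-1,-3/4]  R=[-1/2,0]  → -5/8
v_5 [RBRBR]  L=[-1,-3/4]  R=[-5/8,-1/2,0]  → -11/16
v_6 [RBRBRB]  L=[-1,-3/4,-11/16]  R=[-5/8,-1/2,0]  → -21/32
v_7 [RBRBRBB]  L=[-1,-3/4,-11/16,-21/32]  R=[-5/8,-1/2,0]  → -41/64
v_8 [RBRBRBBR]  L=[-1,-3/4,-11/16,-21/32]  R=[-41/64,-5/8,-1/2,0]  → -83/128
v_9 [RBRBRBBRB]  L=[-1,-3/4,-11/16,-21/32,-83/128]  R=[-41/64,-5/8,-1/2,0]  → -165/256
v_10 [RBRBRBBRBR]  L=[-1,-3/4,-11/16,-21/32,-83/128]  R=[-165/256,-41/64,-5/8,-1/2,0]  → -331/512
v_11 [RBRBRBBRBRB]  L=[-1,-3/4,-11/16,-21/32,-83/128,-331/512]  R=[-165/256,-41/64,-5/8,-1/2,0]  → -661/1024
v_12 [RBRBRBBRBRBR]  L=[-1,-3/4,-11/16,-21/32,-83/128,-331/512]  R=[-661/1024,-165/256,-41/64,-5/8,-1/2,0]  → -1323/2048
v_13 [RBRBRBBRBRBRB]  L=[-1,-3/4,-11/16,-21/32,-83/128,-331/512,-1323/2048]  R=[-661/1024,-165/256,-41/64,-5/8,-1/2,0]  → -2645/4096
v_14 [RBRBRBBRBRBRBB]  L=[-1,-3/4,-11/16,-21/32,-83/128,-331/512,-1323/2048,-2645/4096]  R=[-661/1024,-165/256,-41/64,-5/8,-1/2,0]  → -5289/8192
v_15 [RBRBRBBRBRBRBBR]  L=[-1,-3/4,-11/16,-21/32,-83/128,-331/512,-1323/2048,-2645/4096]  R=[-5289/8192,-661/1024,-165/256,-41/64,-5/8,-1/2,0]  → -10579/16384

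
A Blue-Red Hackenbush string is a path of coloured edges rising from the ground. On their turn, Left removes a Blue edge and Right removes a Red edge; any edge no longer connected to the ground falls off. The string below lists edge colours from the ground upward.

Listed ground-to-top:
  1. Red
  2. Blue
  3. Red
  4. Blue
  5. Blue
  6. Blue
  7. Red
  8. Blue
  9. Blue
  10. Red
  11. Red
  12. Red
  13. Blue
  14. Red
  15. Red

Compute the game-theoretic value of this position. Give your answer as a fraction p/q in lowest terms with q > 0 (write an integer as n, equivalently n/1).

Prefix values for Red Blue Red Blue Blue Blue Red Blue Blue Red Red Red Blue Red Red via {L|R} + simplicity:
val_1 [R]  L=[·]  R=[0]  -> -1
val_2 [RB]  L=[-1]  R=[0]  -> -1/2
val_3 [RBR]  L=[-1]  R=[-1/2 0]  -> -3/4
val_4 [RBRB]  L=[-1 -3/4]  R=[-1/2 0]  -> -5/8
val_5 [RBRBB]  L=[-1 -3/4 -5/8]  R=[-1/2 0]  -> -9/16
val_6 [RBRBBB]  L=[-1 -3/4 -5/8 -9/16]  R=[-1/2 0]  -> -17/32
val_7 [RBRBBBR]  L=[-1 -3/4 -5/8 -9/16]  R=[-17/32 -1/2 0]  -> -35/64
val_8 [RBRBBBRB]  L=[-1 -3/4 -5/8 -9/16 -35/64]  R=[-17/32 -1/2 0]  -> -69/128
val_9 [RBRBBBRBB]  L=[-1 -3/4 -5/8 -9/16 -35/64 -69/128]  R=[-17/32 -1/2 0]  -> -137/256
val_10 [RBRBBBRBBR]  L=[-1 -3/4 -5/8 -9/16 -35/64 -69/128]  R=[-137/256 -17/32 -1/2 0]  -> -275/512
val_11 [RBRBBBRBBRR]  L=[-1 -3/4 -5/8 -9/16 -35/64 -69/128]  R=[-275/512 -137/256 -17/32 -1/2 0]  -> -551/1024
val_12 [RBRBBBRBBRRR]  L=[-1 -3/4 -5/8 -9/16 -35/64 -69/128]  R=[-551/1024 -275/512 -137/256 -17/32 -1/2 0]  -> -1103/2048
val_13 [RBRBBBRBBRRRB]  L=[-1 -3/4 -5/8 -9/16 -35/64 -69/128 -1103/2048]  R=[-551/1024 -275/512 -137/256 -17/32 -1/2 0]  -> -2205/4096
val_14 [RBRBBBRBBRRRBR]  L=[-1 -3/4 -5/8 -9/16 -35/64 -69/128 -1103/2048]  R=[-2205/4096 -551/1024 -275/512 -137/256 -17/32 -1/2 0]  -> -4411/8192
val_15 [RBRBBBRBBRRRBRR]  L=[-1 -3/4 -5/8 -9/16 -35/64 -69/128 -1103/2048]  R=[-4411/8192 -2205/4096 -551/1024 -275/512 -137/256 -17/32 -1/2 0]  -> -8823/16384

-8823/16384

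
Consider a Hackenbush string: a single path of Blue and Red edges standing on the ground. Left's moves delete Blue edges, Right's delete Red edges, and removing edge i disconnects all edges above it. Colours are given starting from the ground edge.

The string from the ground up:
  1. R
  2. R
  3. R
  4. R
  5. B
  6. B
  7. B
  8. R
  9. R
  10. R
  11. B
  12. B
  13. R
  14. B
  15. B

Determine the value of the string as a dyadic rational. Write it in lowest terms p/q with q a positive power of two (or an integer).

-6601/2048

Prefix values for R R R R B B B R R R B B R B B via {L|R} + simplicity:
g(R) = { none | 0 } ⇒ -1
g(RR) = { none | -1 0 } ⇒ -2
g(RRR) = { none | -2 -1 0 } ⇒ -3
g(RRRR) = { none | -3 -2 -1 0 } ⇒ -4
g(RRRRB) = { -4 | -3 -2 -1 0 } ⇒ -7/2
g(RRRRBB) = { -4 -7/2 | -3 -2 -1 0 } ⇒ -13/4
g(RRRRBBB) = { -4 -7/2 -13/4 | -3 -2 -1 0 } ⇒ -25/8
g(RRRRBBBR) = { -4 -7/2 -13/4 | -25/8 -3 -2 -1 0 } ⇒ -51/16
g(RRRRBBBRR) = { -4 -7/2 -13/4 | -51/16 -25/8 -3 -2 -1 0 } ⇒ -103/32
g(RRRRBBBRRR) = { -4 -7/2 -13/4 | -103/32 -51/16 -25/8 -3 -2 -1 0 } ⇒ -207/64
g(RRRRBBBRRRB) = { -4 -7/2 -13/4 -207/64 | -103/32 -51/16 -25/8 -3 -2 -1 0 } ⇒ -413/128
g(RRRRBBBRRRBB) = { -4 -7/2 -13/4 -207/64 -413/128 | -103/32 -51/16 -25/8 -3 -2 -1 0 } ⇒ -825/256
g(RRRRBBBRRRBBR) = { -4 -7/2 -13/4 -207/64 -413/128 | -825/256 -103/32 -51/16 -25/8 -3 -2 -1 0 } ⇒ -1651/512
g(RRRRBBBRRRBBRB) = { -4 -7/2 -13/4 -207/64 -413/128 -1651/512 | -825/256 -103/32 -51/16 -25/8 -3 -2 -1 0 } ⇒ -3301/1024
g(RRRRBBBRRRBBRBB) = { -4 -7/2 -13/4 -207/64 -413/128 -1651/512 -3301/1024 | -825/256 -103/32 -51/16 -25/8 -3 -2 -1 0 } ⇒ -6601/2048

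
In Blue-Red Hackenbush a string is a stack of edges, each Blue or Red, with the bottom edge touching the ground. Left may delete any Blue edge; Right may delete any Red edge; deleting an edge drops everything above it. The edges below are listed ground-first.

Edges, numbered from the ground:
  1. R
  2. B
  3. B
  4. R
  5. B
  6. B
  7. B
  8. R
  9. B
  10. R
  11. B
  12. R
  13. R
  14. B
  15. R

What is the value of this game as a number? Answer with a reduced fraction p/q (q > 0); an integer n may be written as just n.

-4443/16384

R: Left {  }, Right { 0 } gives simplest -1
RB: Left { -1 }, Right { 0 } gives simplest -1/2
RBB: Left { -1; -1/2 }, Right { 0 } gives simplest -1/4
RBBR: Left { -1; -1/2 }, Right { -1/4; 0 } gives simplest -3/8
RBBRB: Left { -1; -1/2; -3/8 }, Right { -1/4; 0 } gives simplest -5/16
RBBRBB: Left { -1; -1/2; -3/8; -5/16 }, Right { -1/4; 0 } gives simplest -9/32
RBBRBBB: Left { -1; -1/2; -3/8; -5/16; -9/32 }, Right { -1/4; 0 } gives simplest -17/64
RBBRBBBR: Left { -1; -1/2; -3/8; -5/16; -9/32 }, Right { -17/64; -1/4; 0 } gives simplest -35/128
RBBRBBBRB: Left { -1; -1/2; -3/8; -5/16; -9/32; -35/128 }, Right { -17/64; -1/4; 0 } gives simplest -69/256
RBBRBBBRBR: Left { -1; -1/2; -3/8; -5/16; -9/32; -35/128 }, Right { -69/256; -17/64; -1/4; 0 } gives simplest -139/512
RBBRBBBRBRB: Left { -1; -1/2; -3/8; -5/16; -9/32; -35/128; -139/512 }, Right { -69/256; -17/64; -1/4; 0 } gives simplest -277/1024
RBBRBBBRBRBR: Left { -1; -1/2; -3/8; -5/16; -9/32; -35/128; -139/512 }, Right { -277/1024; -69/256; -17/64; -1/4; 0 } gives simplest -555/2048
RBBRBBBRBRBRR: Left { -1; -1/2; -3/8; -5/16; -9/32; -35/128; -139/512 }, Right { -555/2048; -277/1024; -69/256; -17/64; -1/4; 0 } gives simplest -1111/4096
RBBRBBBRBRBRRB: Left { -1; -1/2; -3/8; -5/16; -9/32; -35/128; -139/512; -1111/4096 }, Right { -555/2048; -277/1024; -69/256; -17/64; -1/4; 0 } gives simplest -2221/8192
RBBRBBBRBRBRRBR: Left { -1; -1/2; -3/8; -5/16; -9/32; -35/128; -139/512; -1111/4096 }, Right { -2221/8192; -555/2048; -277/1024; -69/256; -17/64; -1/4; 0 } gives simplest -4443/16384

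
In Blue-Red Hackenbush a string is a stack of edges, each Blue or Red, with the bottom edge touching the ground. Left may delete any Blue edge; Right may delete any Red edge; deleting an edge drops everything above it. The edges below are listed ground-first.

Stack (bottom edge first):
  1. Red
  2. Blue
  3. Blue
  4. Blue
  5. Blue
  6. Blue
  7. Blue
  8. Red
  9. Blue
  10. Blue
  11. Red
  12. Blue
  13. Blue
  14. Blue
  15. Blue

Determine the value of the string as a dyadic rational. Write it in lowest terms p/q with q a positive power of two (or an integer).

Prefix values for Red Blue Blue Blue Blue Blue Blue Red Blue Blue Red Blue Blue Blue Blue via {L|R} + simplicity:
value(R) = { none | 0 } so -1
value(RB) = { -1 | 0 } so -1/2
value(RBB) = { -1 -1/2 | 0 } so -1/4
value(RBBB) = { -1 -1/2 -1/4 | 0 } so -1/8
value(RBBBB) = { -1 -1/2 -1/4 -1/8 | 0 } so -1/16
value(RBBBBB) = { -1 -1/2 -1/4 -1/8 -1/16 | 0 } so -1/32
value(RBBBBBB) = { -1 -1/2 -1/4 -1/8 -1/16 -1/32 | 0 } so -1/64
value(RBBBBBBR) = { -1 -1/2 -1/4 -1/8 -1/16 -1/32 | -1/64 0 } so -3/128
value(RBBBBBBRB) = { -1 -1/2 -1/4 -1/8 -1/16 -1/32 -3/128 | -1/64 0 } so -5/256
value(RBBBBBBRBB) = { -1 -1/2 -1/4 -1/8 -1/16 -1/32 -3/128 -5/256 | -1/64 0 } so -9/512
value(RBBBBBBRBBR) = { -1 -1/2 -1/4 -1/8 -1/16 -1/32 -3/128 -5/256 | -9/512 -1/64 0 } so -19/1024
value(RBBBBBBRBBRB) = { -1 -1/2 -1/4 -1/8 -1/16 -1/32 -3/128 -5/256 -19/1024 | -9/512 -1/64 0 } so -37/2048
value(RBBBBBBRBBRBB) = { -1 -1/2 -1/4 -1/8 -1/16 -1/32 -3/128 -5/256 -19/1024 -37/2048 | -9/512 -1/64 0 } so -73/4096
value(RBBBBBBRBBRBBB) = { -1 -1/2 -1/4 -1/8 -1/16 -1/32 -3/128 -5/256 -19/1024 -37/2048 -73/4096 | -9/512 -1/64 0 } so -145/8192
value(RBBBBBBRBBRBBBB) = { -1 -1/2 -1/4 -1/8 -1/16 -1/32 -3/128 -5/256 -19/1024 -37/2048 -73/4096 -145/8192 | -9/512 -1/64 0 } so -289/16384

-289/16384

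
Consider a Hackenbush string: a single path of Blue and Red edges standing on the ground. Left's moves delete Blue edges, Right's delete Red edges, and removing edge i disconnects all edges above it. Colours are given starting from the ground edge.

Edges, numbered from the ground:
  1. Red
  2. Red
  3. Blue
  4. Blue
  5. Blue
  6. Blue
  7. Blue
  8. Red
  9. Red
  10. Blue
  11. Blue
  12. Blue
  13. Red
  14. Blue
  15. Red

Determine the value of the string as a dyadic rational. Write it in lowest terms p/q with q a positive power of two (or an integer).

-8587/8192

step 1: add Red to get R; options L={ (no moves) } R={ 0 } => -1
step 2: add Red to get RR; options L={ (no moves) } R={ -1; 0 } => -2
step 3: add Blue to get RRB; options L={ -2 } R={ -1; 0 } => -3/2
step 4: add Blue to get RRBB; options L={ -2; -3/2 } R={ -1; 0 } => -5/4
step 5: add Blue to get RRBBB; options L={ -2; -3/2; -5/4 } R={ -1; 0 } => -9/8
step 6: add Blue to get RRBBBB; options L={ -2; -3/2; -5/4; -9/8 } R={ -1; 0 } => -17/16
step 7: add Blue to get RRBBBBB; options L={ -2; -3/2; -5/4; -9/8; -17/16 } R={ -1; 0 } => -33/32
step 8: add Red to get RRBBBBBR; options L={ -2; -3/2; -5/4; -9/8; -17/16 } R={ -33/32; -1; 0 } => -67/64
step 9: add Red to get RRBBBBBRR; options L={ -2; -3/2; -5/4; -9/8; -17/16 } R={ -67/64; -33/32; -1; 0 } => -135/128
step 10: add Blue to get RRBBBBBRRB; options L={ -2; -3/2; -5/4; -9/8; -17/16; -135/128 } R={ -67/64; -33/32; -1; 0 } => -269/256
step 11: add Blue to get RRBBBBBRRBB; options L={ -2; -3/2; -5/4; -9/8; -17/16; -135/128; -269/256 } R={ -67/64; -33/32; -1; 0 } => -537/512
step 12: add Blue to get RRBBBBBRRBBB; options L={ -2; -3/2; -5/4; -9/8; -17/16; -135/128; -269/256; -537/512 } R={ -67/64; -33/32; -1; 0 } => -1073/1024
step 13: add Red to get RRBBBBBRRBBBR; options L={ -2; -3/2; -5/4; -9/8; -17/16; -135/128; -269/256; -537/512 } R={ -1073/1024; -67/64; -33/32; -1; 0 } => -2147/2048
step 14: add Blue to get RRBBBBBRRBBBRB; options L={ -2; -3/2; -5/4; -9/8; -17/16; -135/128; -269/256; -537/512; -2147/2048 } R={ -1073/1024; -67/64; -33/32; -1; 0 } => -4293/4096
step 15: add Red to get RRBBBBBRRBBBRBR; options L={ -2; -3/2; -5/4; -9/8; -17/16; -135/128; -269/256; -537/512; -2147/2048 } R={ -4293/4096; -1073/1024; -67/64; -33/32; -1; 0 } => -8587/8192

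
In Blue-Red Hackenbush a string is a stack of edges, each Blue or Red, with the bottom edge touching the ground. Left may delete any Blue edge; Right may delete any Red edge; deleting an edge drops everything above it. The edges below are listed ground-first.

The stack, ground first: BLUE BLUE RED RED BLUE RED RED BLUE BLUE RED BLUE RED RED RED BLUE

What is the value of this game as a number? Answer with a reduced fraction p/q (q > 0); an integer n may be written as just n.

10659/8192

Build G(s[:k]) for k = 1..15, string s = BLUE BLUE RED RED BLUE RED RED BLUE BLUE RED BLUE RED RED RED BLUE.
B: Left { 0 }, Right { (no moves) } → simplest 1
BB: Left { 0; 1 }, Right { (no moves) } → simplest 2
BBR: Left { 0; 1 }, Right { 2 } → simplest 3/2
BBRR: Left { 0; 1 }, Right { 3/2; 2 } → simplest 5/4
BBRRB: Left { 0; 1; 5/4 }, Right { 3/2; 2 } → simplest 11/8
BBRRBR: Left { 0; 1; 5/4 }, Right { 11/8; 3/2; 2 } → simplest 21/16
BBRRBRR: Left { 0; 1; 5/4 }, Right { 21/16; 11/8; 3/2; 2 } → simplest 41/32
BBRRBRRB: Left { 0; 1; 5/4; 41/32 }, Right { 21/16; 11/8; 3/2; 2 } → simplest 83/64
BBRRBRRBB: Left { 0; 1; 5/4; 41/32; 83/64 }, Right { 21/16; 11/8; 3/2; 2 } → simplest 167/128
BBRRBRRBBR: Left { 0; 1; 5/4; 41/32; 83/64 }, Right { 167/128; 21/16; 11/8; 3/2; 2 } → simplest 333/256
BBRRBRRBBRB: Left { 0; 1; 5/4; 41/32; 83/64; 333/256 }, Right { 167/128; 21/16; 11/8; 3/2; 2 } → simplest 667/512
BBRRBRRBBRBR: Left { 0; 1; 5/4; 41/32; 83/64; 333/256 }, Right { 667/512; 167/128; 21/16; 11/8; 3/2; 2 } → simplest 1333/1024
BBRRBRRBBRBRR: Left { 0; 1; 5/4; 41/32; 83/64; 333/256 }, Right { 1333/1024; 667/512; 167/128; 21/16; 11/8; 3/2; 2 } → simplest 2665/2048
BBRRBRRBBRBRRR: Left { 0; 1; 5/4; 41/32; 83/64; 333/256 }, Right { 2665/2048; 1333/1024; 667/512; 167/128; 21/16; 11/8; 3/2; 2 } → simplest 5329/4096
BBRRBRRBBRBRRRB: Left { 0; 1; 5/4; 41/32; 83/64; 333/256; 5329/4096 }, Right { 2665/2048; 1333/1024; 667/512; 167/128; 21/16; 11/8; 3/2; 2 } → simplest 10659/8192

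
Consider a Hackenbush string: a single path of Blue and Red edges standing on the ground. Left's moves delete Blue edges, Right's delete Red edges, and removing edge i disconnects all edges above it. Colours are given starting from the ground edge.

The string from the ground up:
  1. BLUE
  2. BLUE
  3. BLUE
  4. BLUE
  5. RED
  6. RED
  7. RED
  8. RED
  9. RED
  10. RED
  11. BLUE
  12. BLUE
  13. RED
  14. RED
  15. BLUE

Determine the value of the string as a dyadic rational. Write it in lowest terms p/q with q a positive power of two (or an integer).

Prefix values for BLUE BLUE BLUE BLUE RED RED RED RED RED RED BLUE BLUE RED RED BLUE via {L|R} + simplicity:
g(B) = { 0 |  } ⇒ 1
g(BB) = { 0, 1 |  } ⇒ 2
g(BBB) = { 0, 1, 2 |  } ⇒ 3
g(BBBB) = { 0, 1, 2, 3 |  } ⇒ 4
g(BBBBR) = { 0, 1, 2, 3 | 4 } ⇒ 7/2
g(BBBBRR) = { 0, 1, 2, 3 | 7/2, 4 } ⇒ 13/4
g(BBBBRRR) = { 0, 1, 2, 3 | 13/4, 7/2, 4 } ⇒ 25/8
g(BBBBRRRR) = { 0, 1, 2, 3 | 25/8, 13/4, 7/2, 4 } ⇒ 49/16
g(BBBBRRRRR) = { 0, 1, 2, 3 | 49/16, 25/8, 13/4, 7/2, 4 } ⇒ 97/32
g(BBBBRRRRRR) = { 0, 1, 2, 3 | 97/32, 49/16, 25/8, 13/4, 7/2, 4 } ⇒ 193/64
g(BBBBRRRRRRB) = { 0, 1, 2, 3, 193/64 | 97/32, 49/16, 25/8, 13/4, 7/2, 4 } ⇒ 387/128
g(BBBBRRRRRRBB) = { 0, 1, 2, 3, 193/64, 387/128 | 97/32, 49/16, 25/8, 13/4, 7/2, 4 } ⇒ 775/256
g(BBBBRRRRRRBBR) = { 0, 1, 2, 3, 193/64, 387/128 | 775/256, 97/32, 49/16, 25/8, 13/4, 7/2, 4 } ⇒ 1549/512
g(BBBBRRRRRRBBRR) = { 0, 1, 2, 3, 193/64, 387/128 | 1549/512, 775/256, 97/32, 49/16, 25/8, 13/4, 7/2, 4 } ⇒ 3097/1024
g(BBBBRRRRRRBBRRB) = { 0, 1, 2, 3, 193/64, 387/128, 3097/1024 | 1549/512, 775/256, 97/32, 49/16, 25/8, 13/4, 7/2, 4 } ⇒ 6195/2048

6195/2048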